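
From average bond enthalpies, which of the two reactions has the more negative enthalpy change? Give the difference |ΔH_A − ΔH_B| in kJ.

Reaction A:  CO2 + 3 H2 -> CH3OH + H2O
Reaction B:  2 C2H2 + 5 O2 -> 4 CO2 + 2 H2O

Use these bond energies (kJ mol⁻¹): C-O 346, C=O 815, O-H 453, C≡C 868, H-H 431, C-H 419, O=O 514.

Reaction A:
  Bonds broken (reactants):
    C=O: 2 × 815 = 1630
    H-H: 3 × 431 = 1293
    Σ(broken) = 2923 kJ
  Bonds formed (products):
    C-H: 3 × 419 = 1257
    C-O: 1 × 346 = 346
    O-H: 3 × 453 = 1359
    Σ(formed) = 2962 kJ
  ΔH_A = 2923 − 2962 = −39 kJ
Reaction B:
  Bonds broken (reactants):
    C≡C: 2 × 868 = 1736
    C-H: 4 × 419 = 1676
    O=O: 5 × 514 = 2570
    Σ(broken) = 5982 kJ
  Bonds formed (products):
    C=O: 8 × 815 = 6520
    O-H: 4 × 453 = 1812
    Σ(formed) = 8332 kJ
  ΔH_B = 5982 − 8332 = −2350 kJ
ΔH_A − ΔH_B = +2311 kJ, so reaction B has the more negative ΔH; |ΔH_A − ΔH_B| = 2311 kJ.

Reaction B, by 2311 kJ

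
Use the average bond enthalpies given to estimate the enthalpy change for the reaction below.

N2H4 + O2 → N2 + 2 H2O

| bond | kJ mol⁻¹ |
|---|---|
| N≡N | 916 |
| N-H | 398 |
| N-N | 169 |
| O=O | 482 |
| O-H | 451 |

Bonds broken (reactants):
  N-H: 4 × 398 = 1592
  N-N: 1 × 169 = 169
  O=O: 1 × 482 = 482
  Σ(broken) = 2243 kJ
Bonds formed (products):
  N≡N: 1 × 916 = 916
  O-H: 4 × 451 = 1804
  Σ(formed) = 2720 kJ
ΔH = Σ(broken) − Σ(formed) = 2243 − 2720 = −477 kJ

ΔH ≈ −477 kJ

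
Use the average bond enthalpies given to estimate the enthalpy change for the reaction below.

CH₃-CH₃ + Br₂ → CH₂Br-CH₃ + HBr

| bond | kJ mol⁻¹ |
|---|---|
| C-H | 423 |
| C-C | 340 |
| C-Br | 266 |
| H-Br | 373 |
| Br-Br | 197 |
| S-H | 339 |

ΔH ≈ −19 kJ

Bonds broken (reactants):
  Br-Br: 1 × 197 = 197
  C-C: 1 × 340 = 340
  C-H: 6 × 423 = 2538
  Σ(broken) = 3075 kJ
Bonds formed (products):
  C-Br: 1 × 266 = 266
  C-C: 1 × 340 = 340
  C-H: 5 × 423 = 2115
  H-Br: 1 × 373 = 373
  Σ(formed) = 3094 kJ
ΔH = Σ(broken) − Σ(formed) = 3075 − 3094 = −19 kJ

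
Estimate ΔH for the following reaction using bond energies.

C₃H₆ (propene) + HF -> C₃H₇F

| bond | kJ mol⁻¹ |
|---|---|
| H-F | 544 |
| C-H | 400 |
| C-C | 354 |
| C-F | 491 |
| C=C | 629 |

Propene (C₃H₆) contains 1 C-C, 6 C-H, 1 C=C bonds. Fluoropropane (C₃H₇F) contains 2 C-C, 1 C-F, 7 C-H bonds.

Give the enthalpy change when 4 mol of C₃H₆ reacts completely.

Bonds broken (reactants):
  C-C: 1 × 354 = 354
  C-H: 6 × 400 = 2400
  C=C: 1 × 629 = 629
  H-F: 1 × 544 = 544
  Σ(broken) = 3927 kJ
Bonds formed (products):
  C-C: 2 × 354 = 708
  C-F: 1 × 491 = 491
  C-H: 7 × 400 = 2800
  Σ(formed) = 3999 kJ
ΔH = Σ(broken) − Σ(formed) = 3927 − 3999 = −72 kJ
For 4× the reaction as written: 4 × (−72) = −288 kJ

ΔH = −288 kJ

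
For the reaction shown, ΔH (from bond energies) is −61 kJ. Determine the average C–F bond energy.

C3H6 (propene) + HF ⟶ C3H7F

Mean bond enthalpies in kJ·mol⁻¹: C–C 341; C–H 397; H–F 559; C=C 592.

Let D be the C–F bond energy.
Σ(broken) = 1×341 + 6×397 + 1×592 + 1×559 = 3874
Σ(formed) = 2×341 + 1×D + 7×397 = 3461 + D
ΔH = Σ(broken) − Σ(formed) = (3874) − (3461 + D) = +413 − D
Setting this equal to −61 kJ gives D = 474 kJ/mol.

D(C–F) ≈ 474 kJ/mol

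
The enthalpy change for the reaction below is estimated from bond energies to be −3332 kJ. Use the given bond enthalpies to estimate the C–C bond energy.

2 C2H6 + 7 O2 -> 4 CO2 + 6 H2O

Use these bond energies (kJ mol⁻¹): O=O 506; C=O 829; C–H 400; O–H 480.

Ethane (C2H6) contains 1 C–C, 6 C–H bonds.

D(C–C) ≈ 359 kJ/mol

Let D be the C–C bond energy.
Σ(broken) = 2×D + 12×400 + 7×506 = 8342 + 2D
Σ(formed) = 8×829 + 12×480 = 12392
ΔH = Σ(broken) − Σ(formed) = (8342 + 2D) − (12392) = −4050 + 2D
Setting this equal to −3332 kJ gives 2D = 718, so D = 359 kJ/mol.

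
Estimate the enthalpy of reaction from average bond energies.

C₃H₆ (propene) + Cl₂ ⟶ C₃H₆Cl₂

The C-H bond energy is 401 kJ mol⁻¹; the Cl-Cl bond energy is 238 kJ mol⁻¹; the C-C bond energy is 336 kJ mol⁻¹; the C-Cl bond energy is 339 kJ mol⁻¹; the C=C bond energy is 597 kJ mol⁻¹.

Bonds broken (reactants):
  C-C: 1 × 336 = 336
  C-H: 6 × 401 = 2406
  C=C: 1 × 597 = 597
  Cl-Cl: 1 × 238 = 238
  Σ(broken) = 3577 kJ
Bonds formed (products):
  C-C: 2 × 336 = 672
  C-Cl: 2 × 339 = 678
  C-H: 6 × 401 = 2406
  Σ(formed) = 3756 kJ
ΔH = Σ(broken) − Σ(formed) = 3577 − 3756 = −179 kJ

ΔH ≈ −179 kJ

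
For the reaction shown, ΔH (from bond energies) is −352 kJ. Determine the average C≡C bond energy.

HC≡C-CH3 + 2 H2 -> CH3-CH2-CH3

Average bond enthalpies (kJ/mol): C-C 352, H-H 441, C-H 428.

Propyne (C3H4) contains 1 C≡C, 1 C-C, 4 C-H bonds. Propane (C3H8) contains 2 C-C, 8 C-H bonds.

Let D be the C≡C bond energy.
Σ(broken) = 1×D + 1×352 + 4×428 + 2×441 = 2946 + D
Σ(formed) = 2×352 + 8×428 = 4128
ΔH = Σ(broken) − Σ(formed) = (2946 + D) − (4128) = −1182 + D
Setting this equal to −352 kJ gives D = 830 kJ/mol.

D(C≡C) ≈ 830 kJ/mol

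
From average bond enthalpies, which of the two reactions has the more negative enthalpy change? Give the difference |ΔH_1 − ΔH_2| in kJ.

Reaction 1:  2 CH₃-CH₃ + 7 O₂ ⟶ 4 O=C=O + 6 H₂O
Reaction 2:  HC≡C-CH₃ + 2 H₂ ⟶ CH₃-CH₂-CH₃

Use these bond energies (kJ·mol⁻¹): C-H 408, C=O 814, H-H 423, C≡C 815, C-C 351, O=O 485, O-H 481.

Reaction 1, by 2969 kJ

Reaction 1:
  Bonds broken (reactants):
    C-C: 2 × 351 = 702
    C-H: 12 × 408 = 4896
    O=O: 7 × 485 = 3395
    Σ(broken) = 8993 kJ
  Bonds formed (products):
    C=O: 8 × 814 = 6512
    O-H: 12 × 481 = 5772
    Σ(formed) = 12284 kJ
  ΔH_1 = 8993 − 12284 = −3291 kJ
Reaction 2:
  Bonds broken (reactants):
    C≡C: 1 × 815 = 815
    C-C: 1 × 351 = 351
    C-H: 4 × 408 = 1632
    H-H: 2 × 423 = 846
    Σ(broken) = 3644 kJ
  Bonds formed (products):
    C-C: 2 × 351 = 702
    C-H: 8 × 408 = 3264
    Σ(formed) = 3966 kJ
  ΔH_2 = 3644 − 3966 = −322 kJ
ΔH_1 − ΔH_2 = −2969 kJ, so reaction 1 has the more negative ΔH; |ΔH_1 − ΔH_2| = 2969 kJ.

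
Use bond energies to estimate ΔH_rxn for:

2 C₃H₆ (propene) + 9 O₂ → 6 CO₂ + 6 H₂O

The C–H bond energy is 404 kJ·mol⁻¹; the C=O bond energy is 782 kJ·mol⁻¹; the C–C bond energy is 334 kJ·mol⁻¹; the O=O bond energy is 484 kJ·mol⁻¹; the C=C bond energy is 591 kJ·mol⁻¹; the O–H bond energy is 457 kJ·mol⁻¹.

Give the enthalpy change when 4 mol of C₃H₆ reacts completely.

Bonds broken (reactants):
  C–C: 2 × 334 = 668
  C–H: 12 × 404 = 4848
  C=C: 2 × 591 = 1182
  O=O: 9 × 484 = 4356
  Σ(broken) = 11054 kJ
Bonds formed (products):
  C=O: 12 × 782 = 9384
  O–H: 12 × 457 = 5484
  Σ(formed) = 14868 kJ
ΔH = Σ(broken) − Σ(formed) = 11054 − 14868 = −3814 kJ
For 2× the reaction as written: 2 × (−3814) = −7628 kJ

ΔH = −7628 kJ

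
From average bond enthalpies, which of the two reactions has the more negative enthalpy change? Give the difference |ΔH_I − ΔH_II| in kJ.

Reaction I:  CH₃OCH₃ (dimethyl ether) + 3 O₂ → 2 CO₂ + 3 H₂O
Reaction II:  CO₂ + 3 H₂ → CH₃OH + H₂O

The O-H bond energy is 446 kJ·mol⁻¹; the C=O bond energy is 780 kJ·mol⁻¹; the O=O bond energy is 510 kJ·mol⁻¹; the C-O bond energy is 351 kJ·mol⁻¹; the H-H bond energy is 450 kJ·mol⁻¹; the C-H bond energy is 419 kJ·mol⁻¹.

Reaction I, by 1014 kJ

Reaction I:
  Bonds broken (reactants):
    C-H: 6 × 419 = 2514
    C-O: 2 × 351 = 702
    O=O: 3 × 510 = 1530
    Σ(broken) = 4746 kJ
  Bonds formed (products):
    C=O: 4 × 780 = 3120
    O-H: 6 × 446 = 2676
    Σ(formed) = 5796 kJ
  ΔH_I = 4746 − 5796 = −1050 kJ
Reaction II:
  Bonds broken (reactants):
    C=O: 2 × 780 = 1560
    H-H: 3 × 450 = 1350
    Σ(broken) = 2910 kJ
  Bonds formed (products):
    C-H: 3 × 419 = 1257
    C-O: 1 × 351 = 351
    O-H: 3 × 446 = 1338
    Σ(formed) = 2946 kJ
  ΔH_II = 2910 − 2946 = −36 kJ
ΔH_I − ΔH_II = −1014 kJ, so reaction I has the more negative ΔH; |ΔH_I − ΔH_II| = 1014 kJ.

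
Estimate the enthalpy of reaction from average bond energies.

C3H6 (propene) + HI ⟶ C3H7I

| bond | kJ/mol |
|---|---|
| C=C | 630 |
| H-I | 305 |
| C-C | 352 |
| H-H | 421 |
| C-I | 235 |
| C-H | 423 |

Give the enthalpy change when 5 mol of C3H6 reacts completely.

ΔH = −375 kJ

Bonds broken (reactants):
  C-C: 1 × 352 = 352
  C-H: 6 × 423 = 2538
  C=C: 1 × 630 = 630
  H-I: 1 × 305 = 305
  Σ(broken) = 3825 kJ
Bonds formed (products):
  C-C: 2 × 352 = 704
  C-H: 7 × 423 = 2961
  C-I: 1 × 235 = 235
  Σ(formed) = 3900 kJ
ΔH = Σ(broken) − Σ(formed) = 3825 − 3900 = −75 kJ
For 5× the reaction as written: 5 × (−75) = −375 kJ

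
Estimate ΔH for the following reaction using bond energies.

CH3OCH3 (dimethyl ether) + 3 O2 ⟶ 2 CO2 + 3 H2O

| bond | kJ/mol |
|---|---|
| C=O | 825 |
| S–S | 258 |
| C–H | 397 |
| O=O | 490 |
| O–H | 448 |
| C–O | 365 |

Bonds broken (reactants):
  C–H: 6 × 397 = 2382
  C–O: 2 × 365 = 730
  O=O: 3 × 490 = 1470
  Σ(broken) = 4582 kJ
Bonds formed (products):
  C=O: 4 × 825 = 3300
  O–H: 6 × 448 = 2688
  Σ(formed) = 5988 kJ
ΔH = Σ(broken) − Σ(formed) = 4582 − 5988 = −1406 kJ

ΔH ≈ −1406 kJ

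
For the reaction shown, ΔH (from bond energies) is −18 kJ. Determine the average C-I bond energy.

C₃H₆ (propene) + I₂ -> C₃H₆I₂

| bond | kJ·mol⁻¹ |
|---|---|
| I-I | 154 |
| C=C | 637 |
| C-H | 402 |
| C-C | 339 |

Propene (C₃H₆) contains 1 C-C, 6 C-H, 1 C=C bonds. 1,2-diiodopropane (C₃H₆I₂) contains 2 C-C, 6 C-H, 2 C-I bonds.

Let D be the C-I bond energy.
Σ(broken) = 1×339 + 6×402 + 1×637 + 1×154 = 3542
Σ(formed) = 2×339 + 6×402 + 2×D = 3090 + 2D
ΔH = Σ(broken) − Σ(formed) = (3542) − (3090 + 2D) = +452 − 2D
Setting this equal to −18 kJ gives 2D = 470, so D = 235 kJ/mol.

D(C-I) ≈ 235 kJ/mol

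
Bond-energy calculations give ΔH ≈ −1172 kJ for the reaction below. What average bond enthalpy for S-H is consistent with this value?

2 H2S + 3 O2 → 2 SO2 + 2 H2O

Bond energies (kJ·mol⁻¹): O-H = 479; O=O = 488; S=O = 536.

Let D be the S-H bond energy.
Σ(broken) = 3×488 + 4×D = 1464 + 4D
Σ(formed) = 4×479 + 4×536 = 4060
ΔH = Σ(broken) − Σ(formed) = (1464 + 4D) − (4060) = −2596 + 4D
Setting this equal to −1172 kJ gives 4D = 1424, so D = 356 kJ/mol.

D(S-H) ≈ 356 kJ/mol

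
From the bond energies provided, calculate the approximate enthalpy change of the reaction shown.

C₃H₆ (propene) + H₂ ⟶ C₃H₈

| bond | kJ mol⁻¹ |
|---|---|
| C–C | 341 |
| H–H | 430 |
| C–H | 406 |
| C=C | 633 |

Bonds broken (reactants):
  C–C: 1 × 341 = 341
  C–H: 6 × 406 = 2436
  C=C: 1 × 633 = 633
  H–H: 1 × 430 = 430
  Σ(broken) = 3840 kJ
Bonds formed (products):
  C–C: 2 × 341 = 682
  C–H: 8 × 406 = 3248
  Σ(formed) = 3930 kJ
ΔH = Σ(broken) − Σ(formed) = 3840 − 3930 = −90 kJ

ΔH ≈ −90 kJ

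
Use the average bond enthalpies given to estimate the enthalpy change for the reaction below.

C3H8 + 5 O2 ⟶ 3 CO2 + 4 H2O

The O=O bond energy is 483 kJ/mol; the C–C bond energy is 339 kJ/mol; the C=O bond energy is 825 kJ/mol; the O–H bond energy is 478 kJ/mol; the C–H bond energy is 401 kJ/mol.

ΔH ≈ −2473 kJ

Bonds broken (reactants):
  C–C: 2 × 339 = 678
  C–H: 8 × 401 = 3208
  O=O: 5 × 483 = 2415
  Σ(broken) = 6301 kJ
Bonds formed (products):
  C=O: 6 × 825 = 4950
  O–H: 8 × 478 = 3824
  Σ(formed) = 8774 kJ
ΔH = Σ(broken) − Σ(formed) = 6301 − 8774 = −2473 kJ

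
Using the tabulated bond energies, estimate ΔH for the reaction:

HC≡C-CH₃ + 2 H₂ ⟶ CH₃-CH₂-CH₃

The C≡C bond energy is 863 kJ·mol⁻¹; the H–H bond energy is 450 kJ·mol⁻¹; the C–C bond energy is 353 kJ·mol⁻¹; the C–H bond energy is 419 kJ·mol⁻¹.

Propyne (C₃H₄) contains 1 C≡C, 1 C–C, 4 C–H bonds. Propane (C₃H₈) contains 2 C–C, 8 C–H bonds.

ΔH ≈ −266 kJ

Bonds broken (reactants):
  C≡C: 1 × 863 = 863
  C–C: 1 × 353 = 353
  C–H: 4 × 419 = 1676
  H–H: 2 × 450 = 900
  Σ(broken) = 3792 kJ
Bonds formed (products):
  C–C: 2 × 353 = 706
  C–H: 8 × 419 = 3352
  Σ(formed) = 4058 kJ
ΔH = Σ(broken) − Σ(formed) = 3792 − 4058 = −266 kJ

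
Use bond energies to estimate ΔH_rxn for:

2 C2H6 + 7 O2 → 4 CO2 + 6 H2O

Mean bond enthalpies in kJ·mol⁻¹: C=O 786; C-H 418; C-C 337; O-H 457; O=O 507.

ΔH ≈ −2533 kJ

Bonds broken (reactants):
  C-C: 2 × 337 = 674
  C-H: 12 × 418 = 5016
  O=O: 7 × 507 = 3549
  Σ(broken) = 9239 kJ
Bonds formed (products):
  C=O: 8 × 786 = 6288
  O-H: 12 × 457 = 5484
  Σ(formed) = 11772 kJ
ΔH = Σ(broken) − Σ(formed) = 9239 − 11772 = −2533 kJ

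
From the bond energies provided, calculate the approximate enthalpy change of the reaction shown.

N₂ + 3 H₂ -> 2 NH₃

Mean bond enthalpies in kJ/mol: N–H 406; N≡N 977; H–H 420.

ΔH ≈ −199 kJ

Bonds broken (reactants):
  H–H: 3 × 420 = 1260
  N≡N: 1 × 977 = 977
  Σ(broken) = 2237 kJ
Bonds formed (products):
  N–H: 6 × 406 = 2436
  Σ(formed) = 2436 kJ
ΔH = Σ(broken) − Σ(formed) = 2237 − 2436 = −199 kJ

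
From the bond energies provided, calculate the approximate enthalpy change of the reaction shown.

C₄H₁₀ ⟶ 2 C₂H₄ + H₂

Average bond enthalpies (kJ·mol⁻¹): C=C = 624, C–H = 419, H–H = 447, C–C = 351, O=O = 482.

Bonds broken (reactants):
  C–C: 3 × 351 = 1053
  C–H: 10 × 419 = 4190
  Σ(broken) = 5243 kJ
Bonds formed (products):
  C–H: 8 × 419 = 3352
  C=C: 2 × 624 = 1248
  H–H: 1 × 447 = 447
  Σ(formed) = 5047 kJ
ΔH = Σ(broken) − Σ(formed) = 5243 − 5047 = +196 kJ

ΔH ≈ +196 kJ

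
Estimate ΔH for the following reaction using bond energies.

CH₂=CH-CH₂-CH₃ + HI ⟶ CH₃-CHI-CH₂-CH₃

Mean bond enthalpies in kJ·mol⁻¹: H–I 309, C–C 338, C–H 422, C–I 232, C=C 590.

ΔH ≈ −93 kJ

Bonds broken (reactants):
  C–C: 2 × 338 = 676
  C–H: 8 × 422 = 3376
  C=C: 1 × 590 = 590
  H–I: 1 × 309 = 309
  Σ(broken) = 4951 kJ
Bonds formed (products):
  C–C: 3 × 338 = 1014
  C–H: 9 × 422 = 3798
  C–I: 1 × 232 = 232
  Σ(formed) = 5044 kJ
ΔH = Σ(broken) − Σ(formed) = 4951 − 5044 = −93 kJ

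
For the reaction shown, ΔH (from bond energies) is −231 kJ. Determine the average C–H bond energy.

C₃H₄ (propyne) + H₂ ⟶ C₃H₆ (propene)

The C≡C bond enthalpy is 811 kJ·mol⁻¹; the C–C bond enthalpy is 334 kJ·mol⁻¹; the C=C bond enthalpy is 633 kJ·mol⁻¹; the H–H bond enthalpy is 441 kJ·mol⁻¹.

D(C–H) ≈ 425 kJ/mol

Let D be the C–H bond energy.
Σ(broken) = 1×811 + 1×334 + 4×D + 1×441 = 1586 + 4D
Σ(formed) = 1×334 + 6×D + 1×633 = 967 + 6D
ΔH = Σ(broken) − Σ(formed) = (1586 + 4D) − (967 + 6D) = +619 − 2D
Setting this equal to −231 kJ gives 2D = 850, so D = 425 kJ/mol.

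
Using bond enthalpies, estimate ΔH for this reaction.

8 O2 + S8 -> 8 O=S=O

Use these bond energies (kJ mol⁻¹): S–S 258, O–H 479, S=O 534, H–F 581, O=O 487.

ΔH ≈ −2584 kJ

Bonds broken (reactants):
  O=O: 8 × 487 = 3896
  S–S: 8 × 258 = 2064
  Σ(broken) = 5960 kJ
Bonds formed (products):
  S=O: 16 × 534 = 8544
  Σ(formed) = 8544 kJ
ΔH = Σ(broken) − Σ(formed) = 5960 − 8544 = −2584 kJ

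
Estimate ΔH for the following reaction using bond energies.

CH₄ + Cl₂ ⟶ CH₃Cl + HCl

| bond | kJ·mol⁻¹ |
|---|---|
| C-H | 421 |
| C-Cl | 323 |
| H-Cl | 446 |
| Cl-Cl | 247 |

ΔH ≈ −101 kJ

Bonds broken (reactants):
  C-H: 4 × 421 = 1684
  Cl-Cl: 1 × 247 = 247
  Σ(broken) = 1931 kJ
Bonds formed (products):
  C-Cl: 1 × 323 = 323
  C-H: 3 × 421 = 1263
  H-Cl: 1 × 446 = 446
  Σ(formed) = 2032 kJ
ΔH = Σ(broken) − Σ(formed) = 1931 − 2032 = −101 kJ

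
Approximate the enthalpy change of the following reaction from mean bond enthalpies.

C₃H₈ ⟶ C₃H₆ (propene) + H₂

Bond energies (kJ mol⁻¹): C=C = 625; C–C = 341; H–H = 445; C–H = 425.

Bonds broken (reactants):
  C–C: 2 × 341 = 682
  C–H: 8 × 425 = 3400
  Σ(broken) = 4082 kJ
Bonds formed (products):
  C–C: 1 × 341 = 341
  C–H: 6 × 425 = 2550
  C=C: 1 × 625 = 625
  H–H: 1 × 445 = 445
  Σ(formed) = 3961 kJ
ΔH = Σ(broken) − Σ(formed) = 4082 − 3961 = +121 kJ

ΔH ≈ +121 kJ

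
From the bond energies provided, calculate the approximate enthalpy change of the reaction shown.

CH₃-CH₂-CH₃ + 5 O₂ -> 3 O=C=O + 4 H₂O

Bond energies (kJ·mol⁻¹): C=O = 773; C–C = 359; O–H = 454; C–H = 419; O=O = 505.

ΔH ≈ −1675 kJ

Bonds broken (reactants):
  C–C: 2 × 359 = 718
  C–H: 8 × 419 = 3352
  O=O: 5 × 505 = 2525
  Σ(broken) = 6595 kJ
Bonds formed (products):
  C=O: 6 × 773 = 4638
  O–H: 8 × 454 = 3632
  Σ(formed) = 8270 kJ
ΔH = Σ(broken) − Σ(formed) = 6595 − 8270 = −1675 kJ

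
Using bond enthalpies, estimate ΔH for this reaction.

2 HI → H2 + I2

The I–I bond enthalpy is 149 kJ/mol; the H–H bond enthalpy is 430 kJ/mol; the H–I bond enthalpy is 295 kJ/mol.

ΔH ≈ +11 kJ

Bonds broken (reactants):
  H–I: 2 × 295 = 590
  Σ(broken) = 590 kJ
Bonds formed (products):
  H–H: 1 × 430 = 430
  I–I: 1 × 149 = 149
  Σ(formed) = 579 kJ
ΔH = Σ(broken) − Σ(formed) = 590 − 579 = +11 kJ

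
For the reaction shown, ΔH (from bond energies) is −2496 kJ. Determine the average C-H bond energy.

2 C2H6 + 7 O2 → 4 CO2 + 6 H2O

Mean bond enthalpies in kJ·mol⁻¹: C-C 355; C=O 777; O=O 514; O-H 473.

D(C-H) ≈ 424 kJ/mol

Let D be the C-H bond energy.
Σ(broken) = 2×355 + 12×D + 7×514 = 4308 + 12D
Σ(formed) = 8×777 + 12×473 = 11892
ΔH = Σ(broken) − Σ(formed) = (4308 + 12D) − (11892) = −7584 + 12D
Setting this equal to −2496 kJ gives 12D = 5088, so D = 424 kJ/mol.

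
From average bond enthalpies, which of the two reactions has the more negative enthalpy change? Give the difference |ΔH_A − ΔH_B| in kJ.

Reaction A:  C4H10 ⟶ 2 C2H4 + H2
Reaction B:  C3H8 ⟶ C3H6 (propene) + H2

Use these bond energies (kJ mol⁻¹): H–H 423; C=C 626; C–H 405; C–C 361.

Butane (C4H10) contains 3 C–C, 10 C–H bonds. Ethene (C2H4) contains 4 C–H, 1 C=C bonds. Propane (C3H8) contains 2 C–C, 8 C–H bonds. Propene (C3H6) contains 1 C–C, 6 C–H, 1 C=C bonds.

Reaction B, by 96 kJ

Reaction A:
  Bonds broken (reactants):
    C–C: 3 × 361 = 1083
    C–H: 10 × 405 = 4050
    Σ(broken) = 5133 kJ
  Bonds formed (products):
    C–H: 8 × 405 = 3240
    C=C: 2 × 626 = 1252
    H–H: 1 × 423 = 423
    Σ(formed) = 4915 kJ
  ΔH_A = 5133 − 4915 = +218 kJ
Reaction B:
  Bonds broken (reactants):
    C–C: 2 × 361 = 722
    C–H: 8 × 405 = 3240
    Σ(broken) = 3962 kJ
  Bonds formed (products):
    C–C: 1 × 361 = 361
    C–H: 6 × 405 = 2430
    C=C: 1 × 626 = 626
    H–H: 1 × 423 = 423
    Σ(formed) = 3840 kJ
  ΔH_B = 3962 − 3840 = +122 kJ
ΔH_A − ΔH_B = +96 kJ, so reaction B has the more negative ΔH; |ΔH_A − ΔH_B| = 96 kJ.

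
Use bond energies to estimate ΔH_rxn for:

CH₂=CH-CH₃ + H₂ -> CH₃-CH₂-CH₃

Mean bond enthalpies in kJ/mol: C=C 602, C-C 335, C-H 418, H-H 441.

ΔH ≈ −128 kJ

Bonds broken (reactants):
  C-C: 1 × 335 = 335
  C-H: 6 × 418 = 2508
  C=C: 1 × 602 = 602
  H-H: 1 × 441 = 441
  Σ(broken) = 3886 kJ
Bonds formed (products):
  C-C: 2 × 335 = 670
  C-H: 8 × 418 = 3344
  Σ(formed) = 4014 kJ
ΔH = Σ(broken) − Σ(formed) = 3886 − 4014 = −128 kJ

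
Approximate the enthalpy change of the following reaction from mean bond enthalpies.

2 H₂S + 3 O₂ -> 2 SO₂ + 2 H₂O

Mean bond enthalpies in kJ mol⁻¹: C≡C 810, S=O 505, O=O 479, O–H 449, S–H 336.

Bonds broken (reactants):
  O=O: 3 × 479 = 1437
  S–H: 4 × 336 = 1344
  Σ(broken) = 2781 kJ
Bonds formed (products):
  O–H: 4 × 449 = 1796
  S=O: 4 × 505 = 2020
  Σ(formed) = 3816 kJ
ΔH = Σ(broken) − Σ(formed) = 2781 − 3816 = −1035 kJ

ΔH ≈ −1035 kJ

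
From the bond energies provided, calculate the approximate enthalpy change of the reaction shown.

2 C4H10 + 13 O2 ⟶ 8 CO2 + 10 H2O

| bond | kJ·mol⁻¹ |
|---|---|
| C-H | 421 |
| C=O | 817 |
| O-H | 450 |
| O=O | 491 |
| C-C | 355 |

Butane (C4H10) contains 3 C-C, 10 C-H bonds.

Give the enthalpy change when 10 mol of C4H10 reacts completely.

ΔH = −25695 kJ

Bonds broken (reactants):
  C-C: 6 × 355 = 2130
  C-H: 20 × 421 = 8420
  O=O: 13 × 491 = 6383
  Σ(broken) = 16933 kJ
Bonds formed (products):
  C=O: 16 × 817 = 13072
  O-H: 20 × 450 = 9000
  Σ(formed) = 22072 kJ
ΔH = Σ(broken) − Σ(formed) = 16933 − 22072 = −5139 kJ
For 5× the reaction as written: 5 × (−5139) = −25695 kJ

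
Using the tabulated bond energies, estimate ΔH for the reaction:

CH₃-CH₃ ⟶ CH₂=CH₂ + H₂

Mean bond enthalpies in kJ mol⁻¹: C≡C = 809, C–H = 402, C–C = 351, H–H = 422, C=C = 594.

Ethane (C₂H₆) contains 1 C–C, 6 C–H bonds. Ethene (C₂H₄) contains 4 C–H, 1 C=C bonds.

Bonds broken (reactants):
  C–C: 1 × 351 = 351
  C–H: 6 × 402 = 2412
  Σ(broken) = 2763 kJ
Bonds formed (products):
  C–H: 4 × 402 = 1608
  C=C: 1 × 594 = 594
  H–H: 1 × 422 = 422
  Σ(formed) = 2624 kJ
ΔH = Σ(broken) − Σ(formed) = 2763 − 2624 = +139 kJ

ΔH ≈ +139 kJ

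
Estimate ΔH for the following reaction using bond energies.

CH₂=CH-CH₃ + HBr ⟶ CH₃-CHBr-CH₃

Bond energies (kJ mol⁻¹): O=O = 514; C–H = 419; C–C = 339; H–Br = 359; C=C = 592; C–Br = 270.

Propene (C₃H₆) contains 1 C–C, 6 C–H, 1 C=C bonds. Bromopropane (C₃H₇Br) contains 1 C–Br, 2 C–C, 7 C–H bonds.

ΔH ≈ −77 kJ

Bonds broken (reactants):
  C–C: 1 × 339 = 339
  C–H: 6 × 419 = 2514
  C=C: 1 × 592 = 592
  H–Br: 1 × 359 = 359
  Σ(broken) = 3804 kJ
Bonds formed (products):
  C–Br: 1 × 270 = 270
  C–C: 2 × 339 = 678
  C–H: 7 × 419 = 2933
  Σ(formed) = 3881 kJ
ΔH = Σ(broken) − Σ(formed) = 3804 − 3881 = −77 kJ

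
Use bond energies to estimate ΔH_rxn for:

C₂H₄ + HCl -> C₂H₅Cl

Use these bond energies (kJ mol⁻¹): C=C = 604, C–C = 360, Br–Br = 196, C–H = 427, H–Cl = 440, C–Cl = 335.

ΔH ≈ −78 kJ

Bonds broken (reactants):
  C–H: 4 × 427 = 1708
  C=C: 1 × 604 = 604
  H–Cl: 1 × 440 = 440
  Σ(broken) = 2752 kJ
Bonds formed (products):
  C–C: 1 × 360 = 360
  C–Cl: 1 × 335 = 335
  C–H: 5 × 427 = 2135
  Σ(formed) = 2830 kJ
ΔH = Σ(broken) − Σ(formed) = 2752 − 2830 = −78 kJ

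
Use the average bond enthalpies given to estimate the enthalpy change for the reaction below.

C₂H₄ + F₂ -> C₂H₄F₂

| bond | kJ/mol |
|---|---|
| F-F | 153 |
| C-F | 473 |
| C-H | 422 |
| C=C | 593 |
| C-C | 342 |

Bonds broken (reactants):
  C-H: 4 × 422 = 1688
  C=C: 1 × 593 = 593
  F-F: 1 × 153 = 153
  Σ(broken) = 2434 kJ
Bonds formed (products):
  C-C: 1 × 342 = 342
  C-F: 2 × 473 = 946
  C-H: 4 × 422 = 1688
  Σ(formed) = 2976 kJ
ΔH = Σ(broken) − Σ(formed) = 2434 − 2976 = −542 kJ

ΔH ≈ −542 kJ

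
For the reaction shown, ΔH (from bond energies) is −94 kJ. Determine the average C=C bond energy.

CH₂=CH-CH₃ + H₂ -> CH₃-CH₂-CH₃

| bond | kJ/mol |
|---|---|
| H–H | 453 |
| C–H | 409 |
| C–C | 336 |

D(C=C) ≈ 607 kJ/mol

Let D be the C=C bond energy.
Σ(broken) = 1×336 + 6×409 + 1×D + 1×453 = 3243 + D
Σ(formed) = 2×336 + 8×409 = 3944
ΔH = Σ(broken) − Σ(formed) = (3243 + D) − (3944) = −701 + D
Setting this equal to −94 kJ gives D = 607 kJ/mol.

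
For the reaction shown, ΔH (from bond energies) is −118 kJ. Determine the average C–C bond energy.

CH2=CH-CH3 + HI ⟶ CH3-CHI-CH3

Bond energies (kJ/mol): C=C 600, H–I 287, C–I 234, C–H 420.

D(C–C) ≈ 351 kJ/mol

Let D be the C–C bond energy.
Σ(broken) = 1×D + 6×420 + 1×600 + 1×287 = 3407 + D
Σ(formed) = 2×D + 7×420 + 1×234 = 3174 + 2D
ΔH = Σ(broken) − Σ(formed) = (3407 + D) − (3174 + 2D) = +233 − D
Setting this equal to −118 kJ gives D = 351 kJ/mol.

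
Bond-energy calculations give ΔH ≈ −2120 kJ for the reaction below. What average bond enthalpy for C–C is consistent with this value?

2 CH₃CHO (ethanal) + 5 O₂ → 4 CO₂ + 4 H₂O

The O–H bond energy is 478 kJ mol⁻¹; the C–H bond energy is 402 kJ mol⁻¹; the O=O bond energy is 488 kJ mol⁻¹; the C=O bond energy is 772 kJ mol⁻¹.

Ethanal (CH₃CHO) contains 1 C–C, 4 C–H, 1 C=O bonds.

Let D be the C–C bond energy.
Σ(broken) = 2×D + 8×402 + 2×772 + 5×488 = 7200 + 2D
Σ(formed) = 8×772 + 8×478 = 10000
ΔH = Σ(broken) − Σ(formed) = (7200 + 2D) − (10000) = −2800 + 2D
Setting this equal to −2120 kJ gives 2D = 680, so D = 340 kJ/mol.

D(C–C) ≈ 340 kJ/mol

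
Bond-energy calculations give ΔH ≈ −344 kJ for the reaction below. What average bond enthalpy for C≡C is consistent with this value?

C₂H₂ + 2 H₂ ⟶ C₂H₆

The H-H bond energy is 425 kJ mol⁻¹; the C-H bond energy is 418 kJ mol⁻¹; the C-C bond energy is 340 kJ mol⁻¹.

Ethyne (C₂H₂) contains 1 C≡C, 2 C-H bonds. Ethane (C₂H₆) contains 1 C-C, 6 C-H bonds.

D(C≡C) ≈ 818 kJ/mol

Let D be the C≡C bond energy.
Σ(broken) = 1×D + 2×418 + 2×425 = 1686 + D
Σ(formed) = 1×340 + 6×418 = 2848
ΔH = Σ(broken) − Σ(formed) = (1686 + D) − (2848) = −1162 + D
Setting this equal to −344 kJ gives D = 818 kJ/mol.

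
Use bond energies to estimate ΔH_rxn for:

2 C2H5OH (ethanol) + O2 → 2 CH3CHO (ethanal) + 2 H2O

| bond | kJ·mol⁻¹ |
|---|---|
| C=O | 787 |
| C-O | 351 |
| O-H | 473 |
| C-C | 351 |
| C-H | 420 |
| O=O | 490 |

ΔH ≈ −488 kJ

Bonds broken (reactants):
  C-C: 2 × 351 = 702
  C-H: 10 × 420 = 4200
  C-O: 2 × 351 = 702
  O-H: 2 × 473 = 946
  O=O: 1 × 490 = 490
  Σ(broken) = 7040 kJ
Bonds formed (products):
  C-C: 2 × 351 = 702
  C-H: 8 × 420 = 3360
  C=O: 2 × 787 = 1574
  O-H: 4 × 473 = 1892
  Σ(formed) = 7528 kJ
ΔH = Σ(broken) − Σ(formed) = 7040 − 7528 = −488 kJ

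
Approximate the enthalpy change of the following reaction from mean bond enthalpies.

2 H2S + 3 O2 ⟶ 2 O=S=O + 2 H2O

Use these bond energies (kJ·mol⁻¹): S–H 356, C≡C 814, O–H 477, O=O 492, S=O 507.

Bonds broken (reactants):
  O=O: 3 × 492 = 1476
  S–H: 4 × 356 = 1424
  Σ(broken) = 2900 kJ
Bonds formed (products):
  O–H: 4 × 477 = 1908
  S=O: 4 × 507 = 2028
  Σ(formed) = 3936 kJ
ΔH = Σ(broken) − Σ(formed) = 2900 − 3936 = −1036 kJ

ΔH ≈ −1036 kJ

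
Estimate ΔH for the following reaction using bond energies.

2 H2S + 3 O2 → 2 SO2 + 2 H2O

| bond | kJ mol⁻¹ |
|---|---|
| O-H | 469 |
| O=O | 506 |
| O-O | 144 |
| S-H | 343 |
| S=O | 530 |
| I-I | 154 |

ΔH ≈ −1106 kJ

Bonds broken (reactants):
  O=O: 3 × 506 = 1518
  S-H: 4 × 343 = 1372
  Σ(broken) = 2890 kJ
Bonds formed (products):
  O-H: 4 × 469 = 1876
  S=O: 4 × 530 = 2120
  Σ(formed) = 3996 kJ
ΔH = Σ(broken) − Σ(formed) = 2890 − 3996 = −1106 kJ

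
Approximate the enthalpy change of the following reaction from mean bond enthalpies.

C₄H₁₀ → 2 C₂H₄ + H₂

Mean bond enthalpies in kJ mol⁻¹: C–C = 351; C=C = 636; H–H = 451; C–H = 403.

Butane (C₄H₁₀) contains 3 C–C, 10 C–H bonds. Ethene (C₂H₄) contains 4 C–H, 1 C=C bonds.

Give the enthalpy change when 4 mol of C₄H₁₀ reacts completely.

Bonds broken (reactants):
  C–C: 3 × 351 = 1053
  C–H: 10 × 403 = 4030
  Σ(broken) = 5083 kJ
Bonds formed (products):
  C–H: 8 × 403 = 3224
  C=C: 2 × 636 = 1272
  H–H: 1 × 451 = 451
  Σ(formed) = 4947 kJ
ΔH = Σ(broken) − Σ(formed) = 5083 − 4947 = +136 kJ
For 4× the reaction as written: 4 × (+136) = +544 kJ

ΔH = +544 kJ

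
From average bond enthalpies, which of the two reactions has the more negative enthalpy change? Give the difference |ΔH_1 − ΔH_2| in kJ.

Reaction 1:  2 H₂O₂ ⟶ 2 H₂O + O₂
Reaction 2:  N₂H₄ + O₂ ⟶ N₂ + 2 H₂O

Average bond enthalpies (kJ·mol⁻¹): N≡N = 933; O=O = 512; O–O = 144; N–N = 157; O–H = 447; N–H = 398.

Reaction 2, by 236 kJ

Reaction 1:
  Bonds broken (reactants):
    O–H: 4 × 447 = 1788
    O–O: 2 × 144 = 288
    Σ(broken) = 2076 kJ
  Bonds formed (products):
    O–H: 4 × 447 = 1788
    O=O: 1 × 512 = 512
    Σ(formed) = 2300 kJ
  ΔH_1 = 2076 − 2300 = −224 kJ
Reaction 2:
  Bonds broken (reactants):
    N–H: 4 × 398 = 1592
    N–N: 1 × 157 = 157
    O=O: 1 × 512 = 512
    Σ(broken) = 2261 kJ
  Bonds formed (products):
    N≡N: 1 × 933 = 933
    O–H: 4 × 447 = 1788
    Σ(formed) = 2721 kJ
  ΔH_2 = 2261 − 2721 = −460 kJ
ΔH_1 − ΔH_2 = +236 kJ, so reaction 2 has the more negative ΔH; |ΔH_1 − ΔH_2| = 236 kJ.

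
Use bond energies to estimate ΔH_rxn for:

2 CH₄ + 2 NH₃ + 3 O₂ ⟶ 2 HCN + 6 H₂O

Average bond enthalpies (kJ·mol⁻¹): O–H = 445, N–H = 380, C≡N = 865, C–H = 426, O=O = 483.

ΔH ≈ −785 kJ

Bonds broken (reactants):
  C–H: 8 × 426 = 3408
  N–H: 6 × 380 = 2280
  O=O: 3 × 483 = 1449
  Σ(broken) = 7137 kJ
Bonds formed (products):
  C≡N: 2 × 865 = 1730
  C–H: 2 × 426 = 852
  O–H: 12 × 445 = 5340
  Σ(formed) = 7922 kJ
ΔH = Σ(broken) − Σ(formed) = 7137 − 7922 = −785 kJ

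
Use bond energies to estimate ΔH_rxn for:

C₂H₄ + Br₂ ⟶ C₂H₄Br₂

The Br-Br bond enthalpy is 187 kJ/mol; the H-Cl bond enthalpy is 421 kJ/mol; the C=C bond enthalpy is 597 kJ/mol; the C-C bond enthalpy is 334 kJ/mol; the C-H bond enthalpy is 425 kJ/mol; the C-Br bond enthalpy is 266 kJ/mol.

Bonds broken (reactants):
  Br-Br: 1 × 187 = 187
  C-H: 4 × 425 = 1700
  C=C: 1 × 597 = 597
  Σ(broken) = 2484 kJ
Bonds formed (products):
  C-Br: 2 × 266 = 532
  C-C: 1 × 334 = 334
  C-H: 4 × 425 = 1700
  Σ(formed) = 2566 kJ
ΔH = Σ(broken) − Σ(formed) = 2484 − 2566 = −82 kJ

ΔH ≈ −82 kJ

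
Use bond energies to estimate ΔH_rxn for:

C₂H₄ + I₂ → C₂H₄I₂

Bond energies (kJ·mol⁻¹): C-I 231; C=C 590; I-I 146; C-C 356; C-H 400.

ΔH ≈ −82 kJ

Bonds broken (reactants):
  C-H: 4 × 400 = 1600
  C=C: 1 × 590 = 590
  I-I: 1 × 146 = 146
  Σ(broken) = 2336 kJ
Bonds formed (products):
  C-C: 1 × 356 = 356
  C-H: 4 × 400 = 1600
  C-I: 2 × 231 = 462
  Σ(formed) = 2418 kJ
ΔH = Σ(broken) − Σ(formed) = 2336 − 2418 = −82 kJ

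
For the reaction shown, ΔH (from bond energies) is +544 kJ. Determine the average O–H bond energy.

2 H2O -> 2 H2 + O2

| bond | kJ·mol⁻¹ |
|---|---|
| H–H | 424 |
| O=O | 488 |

D(O–H) ≈ 470 kJ/mol

Let D be the O–H bond energy.
Σ(broken) = 4×D = 4D
Σ(formed) = 2×424 + 1×488 = 1336
ΔH = Σ(broken) − Σ(formed) = (4D) − (1336) = −1336 + 4D
Setting this equal to +544 kJ gives 4D = 1880, so D = 470 kJ/mol.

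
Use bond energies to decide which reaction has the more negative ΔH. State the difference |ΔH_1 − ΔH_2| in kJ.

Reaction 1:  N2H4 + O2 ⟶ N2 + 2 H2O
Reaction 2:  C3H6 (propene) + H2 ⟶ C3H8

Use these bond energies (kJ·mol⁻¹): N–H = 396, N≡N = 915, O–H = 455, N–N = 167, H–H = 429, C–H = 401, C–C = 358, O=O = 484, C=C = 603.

Reaction 1:
  Bonds broken (reactants):
    N–H: 4 × 396 = 1584
    N–N: 1 × 167 = 167
    O=O: 1 × 484 = 484
    Σ(broken) = 2235 kJ
  Bonds formed (products):
    N≡N: 1 × 915 = 915
    O–H: 4 × 455 = 1820
    Σ(formed) = 2735 kJ
  ΔH_1 = 2235 − 2735 = −500 kJ
Reaction 2:
  Bonds broken (reactants):
    C–C: 1 × 358 = 358
    C–H: 6 × 401 = 2406
    C=C: 1 × 603 = 603
    H–H: 1 × 429 = 429
    Σ(broken) = 3796 kJ
  Bonds formed (products):
    C–C: 2 × 358 = 716
    C–H: 8 × 401 = 3208
    Σ(formed) = 3924 kJ
  ΔH_2 = 3796 − 3924 = −128 kJ
ΔH_1 − ΔH_2 = −372 kJ, so reaction 1 has the more negative ΔH; |ΔH_1 − ΔH_2| = 372 kJ.

Reaction 1, by 372 kJ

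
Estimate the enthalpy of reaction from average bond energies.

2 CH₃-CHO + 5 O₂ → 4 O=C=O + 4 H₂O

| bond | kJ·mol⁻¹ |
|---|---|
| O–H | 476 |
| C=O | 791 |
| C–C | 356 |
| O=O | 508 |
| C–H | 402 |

ΔH ≈ −2086 kJ

Bonds broken (reactants):
  C–C: 2 × 356 = 712
  C–H: 8 × 402 = 3216
  C=O: 2 × 791 = 1582
  O=O: 5 × 508 = 2540
  Σ(broken) = 8050 kJ
Bonds formed (products):
  C=O: 8 × 791 = 6328
  O–H: 8 × 476 = 3808
  Σ(formed) = 10136 kJ
ΔH = Σ(broken) − Σ(formed) = 8050 − 10136 = −2086 kJ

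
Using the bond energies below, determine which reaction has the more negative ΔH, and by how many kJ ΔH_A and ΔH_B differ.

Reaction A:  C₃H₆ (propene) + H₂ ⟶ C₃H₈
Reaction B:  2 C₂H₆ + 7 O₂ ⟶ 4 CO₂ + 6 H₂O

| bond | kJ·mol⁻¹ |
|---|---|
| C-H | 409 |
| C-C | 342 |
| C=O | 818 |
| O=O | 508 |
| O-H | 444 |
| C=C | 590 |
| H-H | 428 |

Reaction B, by 2582 kJ

Reaction A:
  Bonds broken (reactants):
    C-C: 1 × 342 = 342
    C-H: 6 × 409 = 2454
    C=C: 1 × 590 = 590
    H-H: 1 × 428 = 428
    Σ(broken) = 3814 kJ
  Bonds formed (products):
    C-C: 2 × 342 = 684
    C-H: 8 × 409 = 3272
    Σ(formed) = 3956 kJ
  ΔH_A = 3814 − 3956 = −142 kJ
Reaction B:
  Bonds broken (reactants):
    C-C: 2 × 342 = 684
    C-H: 12 × 409 = 4908
    O=O: 7 × 508 = 3556
    Σ(broken) = 9148 kJ
  Bonds formed (products):
    C=O: 8 × 818 = 6544
    O-H: 12 × 444 = 5328
    Σ(formed) = 11872 kJ
  ΔH_B = 9148 − 11872 = −2724 kJ
ΔH_A − ΔH_B = +2582 kJ, so reaction B has the more negative ΔH; |ΔH_A − ΔH_B| = 2582 kJ.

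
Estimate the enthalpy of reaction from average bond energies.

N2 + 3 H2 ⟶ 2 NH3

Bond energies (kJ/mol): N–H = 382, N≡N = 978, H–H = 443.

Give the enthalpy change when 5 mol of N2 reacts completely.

Bonds broken (reactants):
  H–H: 3 × 443 = 1329
  N≡N: 1 × 978 = 978
  Σ(broken) = 2307 kJ
Bonds formed (products):
  N–H: 6 × 382 = 2292
  Σ(formed) = 2292 kJ
ΔH = Σ(broken) − Σ(formed) = 2307 − 2292 = +15 kJ
For 5× the reaction as written: 5 × (+15) = +75 kJ

ΔH = +75 kJ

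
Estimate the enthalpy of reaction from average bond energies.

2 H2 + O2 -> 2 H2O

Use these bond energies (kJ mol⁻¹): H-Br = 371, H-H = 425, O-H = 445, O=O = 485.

Bonds broken (reactants):
  H-H: 2 × 425 = 850
  O=O: 1 × 485 = 485
  Σ(broken) = 1335 kJ
Bonds formed (products):
  O-H: 4 × 445 = 1780
  Σ(formed) = 1780 kJ
ΔH = Σ(broken) − Σ(formed) = 1335 − 1780 = −445 kJ

ΔH ≈ −445 kJ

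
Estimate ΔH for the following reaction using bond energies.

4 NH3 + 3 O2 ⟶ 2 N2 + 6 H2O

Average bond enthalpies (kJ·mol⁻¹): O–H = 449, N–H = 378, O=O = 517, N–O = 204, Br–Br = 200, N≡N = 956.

ΔH ≈ −1213 kJ

Bonds broken (reactants):
  N–H: 12 × 378 = 4536
  O=O: 3 × 517 = 1551
  Σ(broken) = 6087 kJ
Bonds formed (products):
  N≡N: 2 × 956 = 1912
  O–H: 12 × 449 = 5388
  Σ(formed) = 7300 kJ
ΔH = Σ(broken) − Σ(formed) = 6087 − 7300 = −1213 kJ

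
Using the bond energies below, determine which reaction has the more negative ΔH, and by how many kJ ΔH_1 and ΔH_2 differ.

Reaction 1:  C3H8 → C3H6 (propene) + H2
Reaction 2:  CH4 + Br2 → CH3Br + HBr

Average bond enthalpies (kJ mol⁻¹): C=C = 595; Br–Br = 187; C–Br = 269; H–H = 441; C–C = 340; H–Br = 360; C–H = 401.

Reaction 2, by 147 kJ

Reaction 1:
  Bonds broken (reactants):
    C–C: 2 × 340 = 680
    C–H: 8 × 401 = 3208
    Σ(broken) = 3888 kJ
  Bonds formed (products):
    C–C: 1 × 340 = 340
    C–H: 6 × 401 = 2406
    C=C: 1 × 595 = 595
    H–H: 1 × 441 = 441
    Σ(formed) = 3782 kJ
  ΔH_1 = 3888 − 3782 = +106 kJ
Reaction 2:
  Bonds broken (reactants):
    Br–Br: 1 × 187 = 187
    C–H: 4 × 401 = 1604
    Σ(broken) = 1791 kJ
  Bonds formed (products):
    C–Br: 1 × 269 = 269
    C–H: 3 × 401 = 1203
    H–Br: 1 × 360 = 360
    Σ(formed) = 1832 kJ
  ΔH_2 = 1791 − 1832 = −41 kJ
ΔH_1 − ΔH_2 = +147 kJ, so reaction 2 has the more negative ΔH; |ΔH_1 − ΔH_2| = 147 kJ.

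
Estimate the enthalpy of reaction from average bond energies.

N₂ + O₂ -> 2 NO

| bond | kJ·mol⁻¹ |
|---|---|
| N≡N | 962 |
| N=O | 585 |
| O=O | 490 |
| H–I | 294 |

Bonds broken (reactants):
  N≡N: 1 × 962 = 962
  O=O: 1 × 490 = 490
  Σ(broken) = 1452 kJ
Bonds formed (products):
  N=O: 2 × 585 = 1170
  Σ(formed) = 1170 kJ
ΔH = Σ(broken) − Σ(formed) = 1452 − 1170 = +282 kJ

ΔH ≈ +282 kJ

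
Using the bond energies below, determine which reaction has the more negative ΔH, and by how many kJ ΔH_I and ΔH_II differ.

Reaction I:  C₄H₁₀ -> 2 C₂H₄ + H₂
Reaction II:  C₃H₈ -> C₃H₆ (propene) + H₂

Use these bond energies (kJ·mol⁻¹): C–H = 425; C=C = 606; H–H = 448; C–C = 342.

Reaction II, by 78 kJ

Reaction I:
  Bonds broken (reactants):
    C–C: 3 × 342 = 1026
    C–H: 10 × 425 = 4250
    Σ(broken) = 5276 kJ
  Bonds formed (products):
    C–H: 8 × 425 = 3400
    C=C: 2 × 606 = 1212
    H–H: 1 × 448 = 448
    Σ(formed) = 5060 kJ
  ΔH_I = 5276 − 5060 = +216 kJ
Reaction II:
  Bonds broken (reactants):
    C–C: 2 × 342 = 684
    C–H: 8 × 425 = 3400
    Σ(broken) = 4084 kJ
  Bonds formed (products):
    C–C: 1 × 342 = 342
    C–H: 6 × 425 = 2550
    C=C: 1 × 606 = 606
    H–H: 1 × 448 = 448
    Σ(formed) = 3946 kJ
  ΔH_II = 4084 − 3946 = +138 kJ
ΔH_I − ΔH_II = +78 kJ, so reaction II has the more negative ΔH; |ΔH_I − ΔH_II| = 78 kJ.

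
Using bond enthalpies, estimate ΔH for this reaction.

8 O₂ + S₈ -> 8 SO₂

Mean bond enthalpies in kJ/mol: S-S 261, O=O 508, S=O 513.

Bonds broken (reactants):
  O=O: 8 × 508 = 4064
  S-S: 8 × 261 = 2088
  Σ(broken) = 6152 kJ
Bonds formed (products):
  S=O: 16 × 513 = 8208
  Σ(formed) = 8208 kJ
ΔH = Σ(broken) − Σ(formed) = 6152 − 8208 = −2056 kJ

ΔH ≈ −2056 kJ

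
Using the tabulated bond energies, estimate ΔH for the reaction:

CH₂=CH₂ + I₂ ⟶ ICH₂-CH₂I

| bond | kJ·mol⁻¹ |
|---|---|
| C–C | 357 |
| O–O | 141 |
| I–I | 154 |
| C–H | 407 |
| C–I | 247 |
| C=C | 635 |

ΔH ≈ −62 kJ

Bonds broken (reactants):
  C–H: 4 × 407 = 1628
  C=C: 1 × 635 = 635
  I–I: 1 × 154 = 154
  Σ(broken) = 2417 kJ
Bonds formed (products):
  C–C: 1 × 357 = 357
  C–H: 4 × 407 = 1628
  C–I: 2 × 247 = 494
  Σ(formed) = 2479 kJ
ΔH = Σ(broken) − Σ(formed) = 2417 − 2479 = −62 kJ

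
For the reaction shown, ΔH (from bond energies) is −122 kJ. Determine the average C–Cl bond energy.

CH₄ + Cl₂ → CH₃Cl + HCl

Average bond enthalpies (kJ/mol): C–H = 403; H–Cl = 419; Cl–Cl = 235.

D(C–Cl) ≈ 341 kJ/mol

Let D be the C–Cl bond energy.
Σ(broken) = 4×403 + 1×235 = 1847
Σ(formed) = 1×D + 3×403 + 1×419 = 1628 + D
ΔH = Σ(broken) − Σ(formed) = (1847) − (1628 + D) = +219 − D
Setting this equal to −122 kJ gives D = 341 kJ/mol.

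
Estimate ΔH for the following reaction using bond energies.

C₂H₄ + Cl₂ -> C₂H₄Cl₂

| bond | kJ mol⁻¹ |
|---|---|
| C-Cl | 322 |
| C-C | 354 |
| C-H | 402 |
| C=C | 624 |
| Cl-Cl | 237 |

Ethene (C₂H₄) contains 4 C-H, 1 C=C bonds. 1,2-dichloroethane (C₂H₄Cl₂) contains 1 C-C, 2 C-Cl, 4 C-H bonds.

Bonds broken (reactants):
  C-H: 4 × 402 = 1608
  C=C: 1 × 624 = 624
  Cl-Cl: 1 × 237 = 237
  Σ(broken) = 2469 kJ
Bonds formed (products):
  C-C: 1 × 354 = 354
  C-Cl: 2 × 322 = 644
  C-H: 4 × 402 = 1608
  Σ(formed) = 2606 kJ
ΔH = Σ(broken) − Σ(formed) = 2469 − 2606 = −137 kJ

ΔH ≈ −137 kJ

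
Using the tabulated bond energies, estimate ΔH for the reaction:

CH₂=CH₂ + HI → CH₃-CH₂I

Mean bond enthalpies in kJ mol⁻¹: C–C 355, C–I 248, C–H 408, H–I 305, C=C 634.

Bonds broken (reactants):
  C–H: 4 × 408 = 1632
  C=C: 1 × 634 = 634
  H–I: 1 × 305 = 305
  Σ(broken) = 2571 kJ
Bonds formed (products):
  C–C: 1 × 355 = 355
  C–H: 5 × 408 = 2040
  C–I: 1 × 248 = 248
  Σ(formed) = 2643 kJ
ΔH = Σ(broken) − Σ(formed) = 2571 − 2643 = −72 kJ

ΔH ≈ −72 kJ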